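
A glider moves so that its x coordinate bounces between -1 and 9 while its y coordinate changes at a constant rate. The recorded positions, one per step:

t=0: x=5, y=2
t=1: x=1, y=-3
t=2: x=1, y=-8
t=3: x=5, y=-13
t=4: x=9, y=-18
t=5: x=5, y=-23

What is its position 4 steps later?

The x coordinate reflects between -1 and 9, moving 4 per step.
  step 6: 5 → 1
  step 7: 1 → 1
  step 8: 1 → 5
  step 9: 5 → 9
The y coordinate changes by -5 each step: at step 9 it is -43.

x=9, y=-43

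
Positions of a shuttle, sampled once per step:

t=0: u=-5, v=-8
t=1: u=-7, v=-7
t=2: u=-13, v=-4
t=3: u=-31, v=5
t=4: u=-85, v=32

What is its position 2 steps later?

u=-733, v=356

Step-to-step displacements: (-2,+1), (-6,+3), (-18,+9), (-54,+27); each is 3× the previous.
step 5: u=-85, v=32 + (-162,+81) → u=-247, v=113
step 6: u=-247, v=113 + (-486,+243) → u=-733, v=356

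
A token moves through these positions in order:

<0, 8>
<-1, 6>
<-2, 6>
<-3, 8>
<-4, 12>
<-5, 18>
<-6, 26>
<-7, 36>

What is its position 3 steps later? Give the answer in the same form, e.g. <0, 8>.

First differences are <-1, -2>, <-1, +0>, <-1, +2>, <-1, +4>, <-1, +6>, <-1, +8>, <-1, +10>; their common second difference is <+0, +2> (constant acceleration).
step 8: <-7, 36> + <-1, +12> → <-8, 48>
step 9: <-8, 48> + <-1, +14> → <-9, 62>
step 10: <-9, 62> + <-1, +16> → <-10, 78>

<-10, 78>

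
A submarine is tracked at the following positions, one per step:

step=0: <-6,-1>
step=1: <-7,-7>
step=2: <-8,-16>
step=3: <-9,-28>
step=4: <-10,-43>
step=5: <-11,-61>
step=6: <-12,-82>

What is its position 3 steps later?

<-15,-163>

First differences are <-1,-6>, <-1,-9>, <-1,-12>, <-1,-15>, <-1,-18>, <-1,-21>; their common second difference is <+0,-3> (constant acceleration).
step 7: <-12,-82> + <-1,-24> → <-13,-106>
step 8: <-13,-106> + <-1,-27> → <-14,-133>
step 9: <-14,-133> + <-1,-30> → <-15,-163>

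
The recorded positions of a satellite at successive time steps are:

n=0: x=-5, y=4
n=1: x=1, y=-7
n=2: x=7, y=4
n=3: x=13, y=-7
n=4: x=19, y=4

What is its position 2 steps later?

The x coordinate changes by +6 each step, so at step 6 it is -5 + 6·(6) = 31.
The y coordinate repeats the cycle [4, -7] with period 2; step 6 mod 2 = 0, giving 4.

x=31, y=4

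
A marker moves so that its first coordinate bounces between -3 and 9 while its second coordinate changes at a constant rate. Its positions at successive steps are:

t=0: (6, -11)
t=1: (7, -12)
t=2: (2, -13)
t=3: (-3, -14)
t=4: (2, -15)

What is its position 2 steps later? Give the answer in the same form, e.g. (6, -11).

(6, -17)

The first coordinate travels 5 per step and bounces off the walls at -3 and 9.
  step 5: 2 → 7
  step 6: 7 → 6
The second coordinate changes by -1 each step: at step 6 it is -17.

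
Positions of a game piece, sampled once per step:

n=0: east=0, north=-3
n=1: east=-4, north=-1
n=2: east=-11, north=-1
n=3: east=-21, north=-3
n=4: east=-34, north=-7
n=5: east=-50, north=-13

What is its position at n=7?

east=-91, north=-31

Taking differences between consecutive positions: (-4, +2), (-7, +0), (-10, -2), (-13, -4), (-16, -6). These grow by (-3, -2) each step.
step 6: east=-50, north=-13 + (-19, -8) → east=-69, north=-21
step 7: east=-69, north=-21 + (-22, -10) → east=-91, north=-31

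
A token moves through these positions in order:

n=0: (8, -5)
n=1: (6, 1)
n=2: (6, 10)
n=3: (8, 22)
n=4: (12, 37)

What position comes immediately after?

(18, 55)

First differences are (-2, +6), (+0, +9), (+2, +12), (+4, +15); their common second difference is (+2, +3) (constant acceleration).
step 5: (12, 37) + (+6, +18) → (18, 55)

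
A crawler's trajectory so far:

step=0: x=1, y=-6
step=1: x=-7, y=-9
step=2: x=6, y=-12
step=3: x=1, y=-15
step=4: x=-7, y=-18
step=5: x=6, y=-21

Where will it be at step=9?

The x coordinate repeats the cycle [1, -7, 6] with period 3; step 9 mod 3 = 0, giving 1.
The y coordinate changes by -3 each step, so at step 9 it is -6 + 9·(-3) = -33.

x=1, y=-33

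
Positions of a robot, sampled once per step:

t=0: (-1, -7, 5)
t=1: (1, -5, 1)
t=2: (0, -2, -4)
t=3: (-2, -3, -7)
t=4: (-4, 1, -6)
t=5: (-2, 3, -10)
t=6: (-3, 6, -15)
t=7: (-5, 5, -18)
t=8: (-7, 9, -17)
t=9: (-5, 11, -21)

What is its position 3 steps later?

(-10, 17, -28)

Step-to-step displacements: (+2, +2, -4), (-1, +3, -5), (-2, -1, -3), (-2, +4, +1), (+2, +2, -4), (-1, +3, -5), (-2, -1, -3), (-2, +4, +1), (+2, +2, -4) — a repeating cycle of length 4.
step 10: apply (-1, +3, -5) → (-6, 14, -26)
step 11: apply (-2, -1, -3) → (-8, 13, -29)
step 12: apply (-2, +4, +1) → (-10, 17, -28)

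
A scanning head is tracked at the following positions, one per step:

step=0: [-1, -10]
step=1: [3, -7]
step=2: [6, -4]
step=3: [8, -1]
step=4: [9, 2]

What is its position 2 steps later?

[8, 8]

First differences are [+4, +3], [+3, +3], [+2, +3], [+1, +3]; their common second difference is [-1, +0] (constant acceleration).
step 5: [9, 2] + [+0, +3] → [9, 5]
step 6: [9, 5] + [-1, +3] → [8, 8]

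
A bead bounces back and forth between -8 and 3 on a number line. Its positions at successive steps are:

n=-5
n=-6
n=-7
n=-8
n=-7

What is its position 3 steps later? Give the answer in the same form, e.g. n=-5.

The value reflects between -8 and 3, moving 1 per step.
  step 5: -7 → -6
  step 6: -6 → -5
  step 7: -5 → -4

n=-4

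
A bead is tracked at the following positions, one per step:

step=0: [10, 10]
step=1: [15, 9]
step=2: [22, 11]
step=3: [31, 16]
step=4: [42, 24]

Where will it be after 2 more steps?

[70, 49]

Successive displacements: [+5, -1], [+7, +2], [+9, +5], [+11, +8] — each changes by [+2, +3].
step 5: [42, 24] + [+13, +11] → [55, 35]
step 6: [55, 35] + [+15, +14] → [70, 49]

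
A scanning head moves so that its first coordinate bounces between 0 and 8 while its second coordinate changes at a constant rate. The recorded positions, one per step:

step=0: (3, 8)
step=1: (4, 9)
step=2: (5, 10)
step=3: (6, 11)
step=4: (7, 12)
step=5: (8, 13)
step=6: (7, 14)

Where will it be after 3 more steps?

The first coordinate reflects between 0 and 8, moving 1 per step.
  step 7: 7 → 6
  step 8: 6 → 5
  step 9: 5 → 4
The second coordinate changes by +1 each step: at step 9 it is 17.

(4, 17)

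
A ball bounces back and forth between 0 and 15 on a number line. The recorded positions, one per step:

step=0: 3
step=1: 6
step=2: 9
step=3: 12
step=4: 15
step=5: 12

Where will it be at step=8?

The value travels 3 per step and bounces off the walls at 0 and 15.
  step 6: 12 → 9
  step 7: 9 → 6
  step 8: 6 → 3

3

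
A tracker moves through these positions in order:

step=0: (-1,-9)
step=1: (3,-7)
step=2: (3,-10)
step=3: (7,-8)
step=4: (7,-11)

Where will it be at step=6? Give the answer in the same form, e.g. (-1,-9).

The moves between consecutive positions are (+4,+2), (+0,-3), (+4,+2), (+0,-3); they repeat the 2-cycle [(+4,+2), (+0,-3)].
step 5: apply (+4,+2) → (11,-9)
step 6: apply (+0,-3) → (11,-12)

(11,-12)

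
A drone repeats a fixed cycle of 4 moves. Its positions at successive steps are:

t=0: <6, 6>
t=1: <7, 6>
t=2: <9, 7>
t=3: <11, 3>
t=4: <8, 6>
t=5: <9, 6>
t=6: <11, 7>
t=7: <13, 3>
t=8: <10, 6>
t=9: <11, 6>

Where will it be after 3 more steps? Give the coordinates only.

<12, 6>

Step-to-step displacements: <+1, +0>, <+2, +1>, <+2, -4>, <-3, +3>, <+1, +0>, <+2, +1>, <+2, -4>, <-3, +3>, <+1, +0> — a repeating cycle of length 4.
step 10: apply <+2, +1> → <13, 7>
step 11: apply <+2, -4> → <15, 3>
step 12: apply <-3, +3> → <12, 6>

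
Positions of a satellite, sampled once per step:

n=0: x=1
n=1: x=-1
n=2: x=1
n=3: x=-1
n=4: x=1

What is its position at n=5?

Consecutive displacements -2, +2, -2, +2 scale by a factor of -1 each step.
step 5: 1 − 2 → x=-1

x=-1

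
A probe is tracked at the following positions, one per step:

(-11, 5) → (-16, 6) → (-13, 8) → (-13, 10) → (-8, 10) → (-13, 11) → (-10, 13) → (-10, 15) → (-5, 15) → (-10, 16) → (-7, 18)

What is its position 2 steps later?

The moves between consecutive positions are (-5, +1), (+3, +2), (+0, +2), (+5, +0), (-5, +1), (+3, +2), (+0, +2), (+5, +0), (-5, +1), (+3, +2); they repeat the 4-cycle [(-5, +1), (+3, +2), (+0, +2), (+5, +0)].
step 11: apply (+0, +2) → (-7, 20)
step 12: apply (+5, +0) → (-2, 20)

(-2, 20)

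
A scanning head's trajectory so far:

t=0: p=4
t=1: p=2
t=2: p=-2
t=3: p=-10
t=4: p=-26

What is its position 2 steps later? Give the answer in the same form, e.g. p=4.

p=-122

Consecutive displacements -2, -4, -8, -16 scale by a factor of 2 each step.
step 5: -26 − 32 → p=-58
step 6: -58 − 64 → p=-122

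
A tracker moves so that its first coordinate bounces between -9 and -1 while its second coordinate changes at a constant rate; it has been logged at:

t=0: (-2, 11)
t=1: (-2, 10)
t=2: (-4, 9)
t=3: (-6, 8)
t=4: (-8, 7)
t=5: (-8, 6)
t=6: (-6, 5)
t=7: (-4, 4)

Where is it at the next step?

(-2, 3)

The first coordinate reflects between -9 and -1, moving 2 per step.
  step 8: -4 → -2
The second coordinate changes by -1 each step: at step 8 it is 3.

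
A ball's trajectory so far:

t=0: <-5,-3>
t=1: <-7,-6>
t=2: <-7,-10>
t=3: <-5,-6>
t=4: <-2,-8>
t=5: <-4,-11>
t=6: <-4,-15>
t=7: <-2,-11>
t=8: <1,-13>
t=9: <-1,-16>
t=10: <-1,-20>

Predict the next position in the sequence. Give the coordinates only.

The moves between consecutive positions are <-2,-3>, <+0,-4>, <+2,+4>, <+3,-2>, <-2,-3>, <+0,-4>, <+2,+4>, <+3,-2>, <-2,-3>, <+0,-4>; they repeat the 4-cycle [<-2,-3>, <+0,-4>, <+2,+4>, <+3,-2>].
step 11: apply <+2,+4> → <1,-16>

<1,-16>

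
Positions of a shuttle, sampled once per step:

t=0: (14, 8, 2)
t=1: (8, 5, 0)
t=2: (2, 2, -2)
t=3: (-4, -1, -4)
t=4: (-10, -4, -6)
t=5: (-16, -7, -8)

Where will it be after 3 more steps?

The position changes by (-6, -3, -2) every step.
step 6: (-16, -7, -8) + (-6, -3, -2) → (-22, -10, -10)
step 7: (-22, -10, -10) + (-6, -3, -2) → (-28, -13, -12)
step 8: (-28, -13, -12) + (-6, -3, -2) → (-34, -16, -14)

(-34, -16, -14)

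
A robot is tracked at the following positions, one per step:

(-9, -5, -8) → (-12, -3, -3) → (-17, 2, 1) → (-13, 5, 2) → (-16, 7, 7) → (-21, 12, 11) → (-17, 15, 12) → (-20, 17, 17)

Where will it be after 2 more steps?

Step-to-step displacements: (-3, +2, +5), (-5, +5, +4), (+4, +3, +1), (-3, +2, +5), (-5, +5, +4), (+4, +3, +1), (-3, +2, +5) — a repeating cycle of length 3.
step 8: apply (-5, +5, +4) → (-25, 22, 21)
step 9: apply (+4, +3, +1) → (-21, 25, 22)

(-21, 25, 22)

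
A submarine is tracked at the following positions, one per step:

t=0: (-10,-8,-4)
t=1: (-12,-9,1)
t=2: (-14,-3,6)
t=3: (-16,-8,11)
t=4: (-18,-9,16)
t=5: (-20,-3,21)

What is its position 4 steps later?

(-28,-8,41)

The first coordinate changes by -2 each step, so at step 9 it is -10 + 9·(-2) = -28.
The second coordinate repeats the cycle [-8, -9, -3] with period 3; step 9 mod 3 = 0, giving -8.
The third coordinate changes by +5 each step, so at step 9 it is -4 + 9·(5) = 41.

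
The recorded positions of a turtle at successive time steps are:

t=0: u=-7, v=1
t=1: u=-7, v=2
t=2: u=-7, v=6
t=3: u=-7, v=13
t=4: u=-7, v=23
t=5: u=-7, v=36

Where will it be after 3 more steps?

u=-7, v=93

Taking differences between consecutive positions: (+0,+1), (+0,+4), (+0,+7), (+0,+10), (+0,+13). These grow by (+0,+3) each step.
step 6: u=-7, v=36 + (+0,+16) → u=-7, v=52
step 7: u=-7, v=52 + (+0,+19) → u=-7, v=71
step 8: u=-7, v=71 + (+0,+22) → u=-7, v=93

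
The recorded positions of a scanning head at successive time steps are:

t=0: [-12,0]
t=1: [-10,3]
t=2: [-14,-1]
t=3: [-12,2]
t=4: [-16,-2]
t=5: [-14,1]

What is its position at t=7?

[-16,0]

Differencing gives [+2,+3], [-4,-4], [+2,+3], [-4,-4], [+2,+3]. This is the pattern [+2,+3], [-4,-4] repeated.
step 6: apply [-4,-4] → [-18,-3]
step 7: apply [+2,+3] → [-16,0]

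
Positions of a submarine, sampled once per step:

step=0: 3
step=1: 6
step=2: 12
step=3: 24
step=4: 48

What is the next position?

The jumps are +3, +6, +12, +24 — a geometric progression with ratio 2.
step 5: 48 + 48 → 96

96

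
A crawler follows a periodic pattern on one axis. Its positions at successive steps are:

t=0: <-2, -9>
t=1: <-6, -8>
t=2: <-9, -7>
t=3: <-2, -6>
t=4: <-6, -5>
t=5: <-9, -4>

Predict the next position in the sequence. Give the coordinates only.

First: cycles through -2, -6, -9 every 3 steps. Step 6 lands at position 0 of the cycle → -2.
Second: linear, +1 per step → -3 at step 6.

<-2, -3>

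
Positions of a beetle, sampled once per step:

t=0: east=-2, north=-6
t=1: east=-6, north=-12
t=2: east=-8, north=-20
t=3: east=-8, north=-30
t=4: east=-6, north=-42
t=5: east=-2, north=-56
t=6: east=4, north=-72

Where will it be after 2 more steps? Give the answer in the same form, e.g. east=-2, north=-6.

First differences are (-4,-6), (-2,-8), (+0,-10), (+2,-12), (+4,-14), (+6,-16); their common second difference is (+2,-2) (constant acceleration).
step 7: east=4, north=-72 + (+8,-18) → east=12, north=-90
step 8: east=12, north=-90 + (+10,-20) → east=22, north=-110

east=22, north=-110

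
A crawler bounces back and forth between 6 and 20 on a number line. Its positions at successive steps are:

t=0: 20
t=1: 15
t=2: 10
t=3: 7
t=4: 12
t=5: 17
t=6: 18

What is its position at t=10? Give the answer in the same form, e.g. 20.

14

The value reflects between 6 and 20, moving 5 per step.
  step 7: 18 → 13
  step 8: 13 → 8
  step 9: 8 → 9
  step 10: 9 → 14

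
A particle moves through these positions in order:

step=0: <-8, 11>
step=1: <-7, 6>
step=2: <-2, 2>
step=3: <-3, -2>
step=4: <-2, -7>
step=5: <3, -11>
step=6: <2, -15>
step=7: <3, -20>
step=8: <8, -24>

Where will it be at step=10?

Differencing gives <+1, -5>, <+5, -4>, <-1, -4>, <+1, -5>, <+5, -4>, <-1, -4>, <+1, -5>, <+5, -4>. This is the pattern <+1, -5>, <+5, -4>, <-1, -4> repeated.
step 9: apply <-1, -4> → <7, -28>
step 10: apply <+1, -5> → <8, -33>

<8, -33>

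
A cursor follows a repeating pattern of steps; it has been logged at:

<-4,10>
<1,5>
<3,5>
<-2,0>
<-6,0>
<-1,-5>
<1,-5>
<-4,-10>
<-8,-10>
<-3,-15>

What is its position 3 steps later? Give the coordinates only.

Step-to-step displacements: <+5,-5>, <+2,+0>, <-5,-5>, <-4,+0>, <+5,-5>, <+2,+0>, <-5,-5>, <-4,+0>, <+5,-5> — a repeating cycle of length 4.
step 10: apply <+2,+0> → <-1,-15>
step 11: apply <-5,-5> → <-6,-20>
step 12: apply <-4,+0> → <-10,-20>

<-10,-20>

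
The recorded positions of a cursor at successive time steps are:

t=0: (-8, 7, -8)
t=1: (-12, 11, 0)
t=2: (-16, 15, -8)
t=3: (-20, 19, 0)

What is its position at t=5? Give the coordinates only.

(-28, 27, 0)

The first coordinate changes by -4 each step, so at step 5 it is -8 + 5·(-4) = -28.
The second coordinate changes by +4 each step, so at step 5 it is 7 + 5·(4) = 27.
The third coordinate repeats the cycle [-8, 0] with period 2; step 5 mod 2 = 1, giving 0.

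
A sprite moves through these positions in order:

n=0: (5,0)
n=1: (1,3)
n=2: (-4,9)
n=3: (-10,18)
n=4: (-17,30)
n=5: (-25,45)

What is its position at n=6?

Taking differences between consecutive positions: (-4,+3), (-5,+6), (-6,+9), (-7,+12), (-8,+15). These grow by (-1,+3) each step.
step 6: (-25,45) + (-9,+18) → (-34,63)

(-34,63)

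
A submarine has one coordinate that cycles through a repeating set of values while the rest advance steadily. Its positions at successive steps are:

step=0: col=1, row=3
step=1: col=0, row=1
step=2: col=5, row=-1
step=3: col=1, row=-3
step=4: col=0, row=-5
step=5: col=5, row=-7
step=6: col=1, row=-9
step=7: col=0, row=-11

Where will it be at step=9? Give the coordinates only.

The col coordinate repeats the cycle [1, 0, 5] with period 3; step 9 mod 3 = 0, giving 1.
The row coordinate changes by -2 each step, so at step 9 it is 3 + 9·(-2) = -15.

col=1, row=-15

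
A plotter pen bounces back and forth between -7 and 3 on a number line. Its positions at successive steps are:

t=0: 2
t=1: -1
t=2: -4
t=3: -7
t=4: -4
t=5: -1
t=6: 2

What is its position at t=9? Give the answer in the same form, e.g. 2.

-5

The value travels 3 per step and bounces off the walls at -7 and 3.
  step 7: 2 → 1
  step 8: 1 → -2
  step 9: -2 → -5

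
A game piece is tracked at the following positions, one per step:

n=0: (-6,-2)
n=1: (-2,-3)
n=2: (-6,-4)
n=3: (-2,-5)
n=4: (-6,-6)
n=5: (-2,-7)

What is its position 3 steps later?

First: cycles through -6, -2 every 2 steps. Step 8 lands at position 0 of the cycle → -6.
Second: linear, -1 per step → -10 at step 8.

(-6,-10)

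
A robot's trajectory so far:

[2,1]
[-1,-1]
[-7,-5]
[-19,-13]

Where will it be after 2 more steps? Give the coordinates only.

Consecutive displacements [-3,-2], [-6,-4], [-12,-8] scale by a factor of 2 each step.
step 4: [-19,-13] + [-24,-16] → [-43,-29]
step 5: [-43,-29] + [-48,-32] → [-91,-61]

[-91,-61]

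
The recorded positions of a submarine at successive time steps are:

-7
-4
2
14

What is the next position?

The jumps are +3, +6, +12 — a geometric progression with ratio 2.
step 4: 14 + 24 → 38

38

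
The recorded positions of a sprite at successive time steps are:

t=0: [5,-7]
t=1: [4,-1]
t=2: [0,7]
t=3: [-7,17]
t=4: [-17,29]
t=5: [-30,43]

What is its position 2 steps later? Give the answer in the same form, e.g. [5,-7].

First differences are [-1,+6], [-4,+8], [-7,+10], [-10,+12], [-13,+14]; their common second difference is [-3,+2] (constant acceleration).
step 6: [-30,43] + [-16,+16] → [-46,59]
step 7: [-46,59] + [-19,+18] → [-65,77]

[-65,77]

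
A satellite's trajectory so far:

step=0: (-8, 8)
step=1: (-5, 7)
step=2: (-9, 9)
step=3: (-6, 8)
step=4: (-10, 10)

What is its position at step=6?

(-11, 11)

The moves between consecutive positions are (+3, -1), (-4, +2), (+3, -1), (-4, +2); they repeat the 2-cycle [(+3, -1), (-4, +2)].
step 5: apply (+3, -1) → (-7, 9)
step 6: apply (-4, +2) → (-11, 11)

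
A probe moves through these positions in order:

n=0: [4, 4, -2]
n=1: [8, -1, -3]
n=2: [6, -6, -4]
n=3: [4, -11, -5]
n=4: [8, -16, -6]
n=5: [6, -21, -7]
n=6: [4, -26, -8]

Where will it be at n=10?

[8, -46, -12]

The first coordinate repeats the cycle [4, 8, 6] with period 3; step 10 mod 3 = 1, giving 8.
The second coordinate changes by -5 each step, so at step 10 it is 4 + 10·(-5) = -46.
The third coordinate changes by -1 each step, so at step 10 it is -2 + 10·(-1) = -12.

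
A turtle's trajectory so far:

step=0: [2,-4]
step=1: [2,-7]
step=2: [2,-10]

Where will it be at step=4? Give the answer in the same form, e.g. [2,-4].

[2,-16]

The position changes by [+0,-3] every step.
step 3: [2,-10] + [+0,-3] → [2,-13]
step 4: [2,-13] + [+0,-3] → [2,-16]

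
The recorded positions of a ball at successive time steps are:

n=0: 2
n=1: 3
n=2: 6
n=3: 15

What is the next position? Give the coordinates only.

Consecutive displacements +1, +3, +9 scale by a factor of 3 each step.
step 4: 15 + 27 → 42

42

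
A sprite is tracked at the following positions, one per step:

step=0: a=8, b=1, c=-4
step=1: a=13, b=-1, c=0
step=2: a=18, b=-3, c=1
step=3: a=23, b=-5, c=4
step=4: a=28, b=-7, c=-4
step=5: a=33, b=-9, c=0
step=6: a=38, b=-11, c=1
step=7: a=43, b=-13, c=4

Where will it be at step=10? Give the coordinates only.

A: linear, +5 per step → 58 at step 10.
B: linear, -2 per step → -19 at step 10.
C: cycles through -4, 0, 1, 4 every 4 steps. Step 10 lands at position 2 of the cycle → 1.

a=58, b=-19, c=1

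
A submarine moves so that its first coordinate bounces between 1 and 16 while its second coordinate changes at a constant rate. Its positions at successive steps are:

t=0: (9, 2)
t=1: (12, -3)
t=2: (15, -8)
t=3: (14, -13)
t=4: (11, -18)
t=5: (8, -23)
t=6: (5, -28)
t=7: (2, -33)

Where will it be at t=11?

The first coordinate reflects between 1 and 16, moving 3 per step.
  step 8: 2 → 3
  step 9: 3 → 6
  step 10: 6 → 9
  step 11: 9 → 12
The second coordinate changes by -5 each step: at step 11 it is -53.

(12, -53)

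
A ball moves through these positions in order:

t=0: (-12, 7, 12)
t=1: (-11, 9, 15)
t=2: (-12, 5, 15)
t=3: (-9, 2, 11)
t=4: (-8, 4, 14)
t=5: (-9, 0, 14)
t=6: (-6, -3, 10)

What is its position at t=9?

(-3, -8, 9)

Step-to-step displacements: (+1, +2, +3), (-1, -4, +0), (+3, -3, -4), (+1, +2, +3), (-1, -4, +0), (+3, -3, -4) — a repeating cycle of length 3.
step 7: apply (+1, +2, +3) → (-5, -1, 13)
step 8: apply (-1, -4, +0) → (-6, -5, 13)
step 9: apply (+3, -3, -4) → (-3, -8, 9)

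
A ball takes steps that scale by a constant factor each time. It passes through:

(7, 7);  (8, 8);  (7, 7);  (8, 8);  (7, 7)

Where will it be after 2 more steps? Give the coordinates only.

(7, 7)

Step-to-step displacements: (+1, +1), (-1, -1), (+1, +1), (-1, -1); each is -1× the previous.
step 5: (7, 7) + (+1, +1) → (8, 8)
step 6: (8, 8) + (-1, -1) → (7, 7)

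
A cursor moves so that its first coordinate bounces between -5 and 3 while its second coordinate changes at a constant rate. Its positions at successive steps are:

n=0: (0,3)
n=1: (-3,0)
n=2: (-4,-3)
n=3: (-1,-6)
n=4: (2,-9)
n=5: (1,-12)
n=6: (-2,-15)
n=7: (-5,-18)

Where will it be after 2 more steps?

The first coordinate reflects between -5 and 3, moving 3 per step.
  step 8: -5 → -2
  step 9: -2 → 1
The second coordinate changes by -3 each step: at step 9 it is -24.

(1,-24)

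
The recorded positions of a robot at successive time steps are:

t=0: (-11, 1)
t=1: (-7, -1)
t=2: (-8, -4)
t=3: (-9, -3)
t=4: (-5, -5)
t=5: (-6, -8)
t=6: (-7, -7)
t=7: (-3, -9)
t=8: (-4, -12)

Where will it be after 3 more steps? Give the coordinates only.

(-2, -16)

Differencing gives (+4, -2), (-1, -3), (-1, +1), (+4, -2), (-1, -3), (-1, +1), (+4, -2), (-1, -3). This is the pattern (+4, -2), (-1, -3), (-1, +1) repeated.
step 9: apply (-1, +1) → (-5, -11)
step 10: apply (+4, -2) → (-1, -13)
step 11: apply (-1, -3) → (-2, -16)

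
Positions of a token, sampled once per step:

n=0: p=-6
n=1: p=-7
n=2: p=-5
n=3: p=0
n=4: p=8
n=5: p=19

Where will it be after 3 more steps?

p=70

Successive displacements: -1, +2, +5, +8, +11 — each changes by +3.
step 6: 19 + 14 → p=33
step 7: 33 + 17 → p=50
step 8: 50 + 20 → p=70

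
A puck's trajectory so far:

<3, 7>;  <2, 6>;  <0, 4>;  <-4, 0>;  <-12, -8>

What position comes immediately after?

<-28, -24>

Step-to-step displacements: <-1, -1>, <-2, -2>, <-4, -4>, <-8, -8>; each is 2× the previous.
step 5: <-12, -8> + <-16, -16> → <-28, -24>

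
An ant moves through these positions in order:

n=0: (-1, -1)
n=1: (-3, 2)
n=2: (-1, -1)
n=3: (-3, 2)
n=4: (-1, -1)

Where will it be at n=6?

The jumps are (-2, +3), (+2, -3), (-2, +3), (+2, -3) — a geometric progression with ratio -1.
step 5: (-1, -1) + (-2, +3) → (-3, 2)
step 6: (-3, 2) + (+2, -3) → (-1, -1)

(-1, -1)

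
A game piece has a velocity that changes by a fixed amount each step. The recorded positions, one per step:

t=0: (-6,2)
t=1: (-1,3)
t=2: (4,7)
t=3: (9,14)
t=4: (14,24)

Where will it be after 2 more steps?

Taking differences between consecutive positions: (+5,+1), (+5,+4), (+5,+7), (+5,+10). These grow by (+0,+3) each step.
step 5: (14,24) + (+5,+13) → (19,37)
step 6: (19,37) + (+5,+16) → (24,53)

(24,53)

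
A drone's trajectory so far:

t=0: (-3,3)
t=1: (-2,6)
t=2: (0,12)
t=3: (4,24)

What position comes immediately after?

(12,48)

Step-to-step displacements: (+1,+3), (+2,+6), (+4,+12); each is 2× the previous.
step 4: (4,24) + (+8,+24) → (12,48)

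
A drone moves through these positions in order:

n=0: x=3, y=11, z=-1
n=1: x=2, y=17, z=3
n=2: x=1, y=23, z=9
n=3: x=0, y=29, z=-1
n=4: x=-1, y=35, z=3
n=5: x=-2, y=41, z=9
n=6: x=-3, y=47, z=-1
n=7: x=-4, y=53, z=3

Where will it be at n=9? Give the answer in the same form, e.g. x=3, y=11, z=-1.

x=-6, y=65, z=-1

The x coordinate changes by -1 each step, so at step 9 it is 3 + 9·(-1) = -6.
The y coordinate changes by +6 each step, so at step 9 it is 11 + 9·(6) = 65.
The z coordinate repeats the cycle [-1, 3, 9] with period 3; step 9 mod 3 = 0, giving -1.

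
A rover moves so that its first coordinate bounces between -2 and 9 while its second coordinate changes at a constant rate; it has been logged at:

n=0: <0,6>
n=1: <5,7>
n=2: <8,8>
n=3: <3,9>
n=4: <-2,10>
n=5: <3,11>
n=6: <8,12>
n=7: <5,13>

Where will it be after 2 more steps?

<1,15>

The first coordinate reflects between -2 and 9, moving 5 per step.
  step 8: 5 → 0
  step 9: 0 → 1
The second coordinate changes by +1 each step: at step 9 it is 15.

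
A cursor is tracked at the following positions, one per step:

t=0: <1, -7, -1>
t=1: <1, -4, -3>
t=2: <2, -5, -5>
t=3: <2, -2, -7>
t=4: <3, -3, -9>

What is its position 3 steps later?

<4, 2, -15>

Differencing gives <+0, +3, -2>, <+1, -1, -2>, <+0, +3, -2>, <+1, -1, -2>. This is the pattern <+0, +3, -2>, <+1, -1, -2> repeated.
step 5: apply <+0, +3, -2> → <3, 0, -11>
step 6: apply <+1, -1, -2> → <4, -1, -13>
step 7: apply <+0, +3, -2> → <4, 2, -15>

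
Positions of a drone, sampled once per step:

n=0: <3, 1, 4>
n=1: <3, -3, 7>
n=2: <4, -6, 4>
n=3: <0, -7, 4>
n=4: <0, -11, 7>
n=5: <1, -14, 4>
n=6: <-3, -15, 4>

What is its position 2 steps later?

The moves between consecutive positions are <+0, -4, +3>, <+1, -3, -3>, <-4, -1, +0>, <+0, -4, +3>, <+1, -3, -3>, <-4, -1, +0>; they repeat the 3-cycle [<+0, -4, +3>, <+1, -3, -3>, <-4, -1, +0>].
step 7: apply <+0, -4, +3> → <-3, -19, 7>
step 8: apply <+1, -3, -3> → <-2, -22, 4>

<-2, -22, 4>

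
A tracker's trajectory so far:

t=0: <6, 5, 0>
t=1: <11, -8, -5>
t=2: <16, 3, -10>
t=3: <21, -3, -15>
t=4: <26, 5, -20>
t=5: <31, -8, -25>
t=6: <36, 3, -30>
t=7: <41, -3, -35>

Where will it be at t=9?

First: linear, +5 per step → 51 at step 9.
Second: cycles through 5, -8, 3, -3 every 4 steps. Step 9 lands at position 1 of the cycle → -8.
Third: linear, -5 per step → -45 at step 9.

<51, -8, -45>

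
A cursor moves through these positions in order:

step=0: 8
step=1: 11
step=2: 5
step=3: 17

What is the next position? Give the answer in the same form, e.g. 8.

-7

Consecutive displacements +3, -6, +12 scale by a factor of -2 each step.
step 4: 17 − 24 → -7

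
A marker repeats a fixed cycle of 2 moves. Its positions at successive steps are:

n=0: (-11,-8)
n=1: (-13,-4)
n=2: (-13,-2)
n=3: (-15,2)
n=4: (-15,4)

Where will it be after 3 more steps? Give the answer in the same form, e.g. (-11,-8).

Step-to-step displacements: (-2,+4), (+0,+2), (-2,+4), (+0,+2) — a repeating cycle of length 2.
step 5: apply (-2,+4) → (-17,8)
step 6: apply (+0,+2) → (-17,10)
step 7: apply (-2,+4) → (-19,14)

(-19,14)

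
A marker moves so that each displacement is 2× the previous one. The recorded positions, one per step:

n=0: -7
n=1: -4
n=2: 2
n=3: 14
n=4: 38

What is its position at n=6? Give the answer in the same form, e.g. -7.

182

The jumps are +3, +6, +12, +24 — a geometric progression with ratio 2.
step 5: 38 + 48 → 86
step 6: 86 + 96 → 182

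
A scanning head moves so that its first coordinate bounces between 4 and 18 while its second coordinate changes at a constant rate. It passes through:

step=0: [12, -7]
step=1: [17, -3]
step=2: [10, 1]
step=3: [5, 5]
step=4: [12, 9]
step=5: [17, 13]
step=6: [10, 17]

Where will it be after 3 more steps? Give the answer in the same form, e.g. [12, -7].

The first coordinate travels 7 per step and bounces off the walls at 4 and 18.
  step 7: 10 → 5
  step 8: 5 → 12
  step 9: 12 → 17
The second coordinate changes by +4 each step: at step 9 it is 29.

[17, 29]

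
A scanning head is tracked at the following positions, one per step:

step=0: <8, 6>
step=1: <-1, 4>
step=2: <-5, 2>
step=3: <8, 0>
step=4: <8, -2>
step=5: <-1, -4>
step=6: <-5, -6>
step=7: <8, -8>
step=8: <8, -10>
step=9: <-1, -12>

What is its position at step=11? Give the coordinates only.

The first coordinate repeats the cycle [8, -1, -5, 8] with period 4; step 11 mod 4 = 3, giving 8.
The second coordinate changes by -2 each step, so at step 11 it is 6 + 11·(-2) = -16.

<8, -16>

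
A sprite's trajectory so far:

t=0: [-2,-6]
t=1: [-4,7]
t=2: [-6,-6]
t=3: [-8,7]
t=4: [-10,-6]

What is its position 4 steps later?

[-18,-6]

The first coordinate changes by -2 each step, so at step 8 it is -2 + 8·(-2) = -18.
The second coordinate repeats the cycle [-6, 7] with period 2; step 8 mod 2 = 0, giving -6.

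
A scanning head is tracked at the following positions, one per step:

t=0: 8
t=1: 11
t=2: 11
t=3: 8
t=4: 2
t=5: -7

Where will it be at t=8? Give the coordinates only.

First differences are +3, +0, -3, -6, -9; their common second difference is -3 (constant acceleration).
step 6: -7 − 12 → -19
step 7: -19 − 15 → -34
step 8: -34 − 18 → -52

-52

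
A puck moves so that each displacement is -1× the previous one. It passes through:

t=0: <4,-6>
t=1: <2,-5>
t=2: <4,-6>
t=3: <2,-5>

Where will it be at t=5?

Step-to-step displacements: <-2,+1>, <+2,-1>, <-2,+1>; each is -1× the previous.
step 4: <2,-5> + <+2,-1> → <4,-6>
step 5: <4,-6> + <-2,+1> → <2,-5>

<2,-5>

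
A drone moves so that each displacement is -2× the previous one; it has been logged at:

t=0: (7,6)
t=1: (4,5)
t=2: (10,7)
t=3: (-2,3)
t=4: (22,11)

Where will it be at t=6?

(70,27)

Consecutive displacements (-3,-1), (+6,+2), (-12,-4), (+24,+8) scale by a factor of -2 each step.
step 5: (22,11) + (-48,-16) → (-26,-5)
step 6: (-26,-5) + (+96,+32) → (70,27)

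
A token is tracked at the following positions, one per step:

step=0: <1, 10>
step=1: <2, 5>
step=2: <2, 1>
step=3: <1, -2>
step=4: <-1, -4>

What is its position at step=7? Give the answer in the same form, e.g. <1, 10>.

Taking differences between consecutive positions: <+1, -5>, <+0, -4>, <-1, -3>, <-2, -2>. These grow by <-1, +1> each step.
step 5: <-1, -4> + <-3, -1> → <-4, -5>
step 6: <-4, -5> + <-4, +0> → <-8, -5>
step 7: <-8, -5> + <-5, +1> → <-13, -4>

<-13, -4>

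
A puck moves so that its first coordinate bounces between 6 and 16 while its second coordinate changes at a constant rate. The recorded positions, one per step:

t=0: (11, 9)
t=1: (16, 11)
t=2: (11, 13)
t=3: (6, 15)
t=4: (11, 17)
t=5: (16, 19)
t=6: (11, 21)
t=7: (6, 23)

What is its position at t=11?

(6, 31)

The first coordinate travels 5 per step and bounces off the walls at 6 and 16.
  step 8: 6 → 11
  step 9: 11 → 16
  step 10: 16 → 11
  step 11: 11 → 6
The second coordinate changes by +2 each step: at step 11 it is 31.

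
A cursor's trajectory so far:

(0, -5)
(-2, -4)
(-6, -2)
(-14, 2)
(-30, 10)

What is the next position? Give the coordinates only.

Consecutive displacements (-2, +1), (-4, +2), (-8, +4), (-16, +8) scale by a factor of 2 each step.
step 5: (-30, 10) + (-32, +16) → (-62, 26)

(-62, 26)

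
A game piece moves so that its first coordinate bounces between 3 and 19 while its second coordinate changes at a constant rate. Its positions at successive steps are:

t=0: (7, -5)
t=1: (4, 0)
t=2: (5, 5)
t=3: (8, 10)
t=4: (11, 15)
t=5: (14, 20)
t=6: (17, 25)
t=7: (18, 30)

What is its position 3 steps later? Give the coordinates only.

The first coordinate travels 3 per step and bounces off the walls at 3 and 19.
  step 8: 18 → 15
  step 9: 15 → 12
  step 10: 12 → 9
The second coordinate changes by +5 each step: at step 10 it is 45.

(9, 45)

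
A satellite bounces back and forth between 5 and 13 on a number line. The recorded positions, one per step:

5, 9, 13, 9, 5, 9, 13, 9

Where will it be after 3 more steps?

The value travels 4 per step and bounces off the walls at 5 and 13.
  step 8: 9 → 5
  step 9: 5 → 9
  step 10: 9 → 13

13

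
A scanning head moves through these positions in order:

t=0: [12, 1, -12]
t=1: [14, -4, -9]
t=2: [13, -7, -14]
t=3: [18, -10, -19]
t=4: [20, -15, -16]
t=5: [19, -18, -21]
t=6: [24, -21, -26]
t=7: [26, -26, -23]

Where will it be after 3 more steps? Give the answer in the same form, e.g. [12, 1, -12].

[32, -37, -30]

The moves between consecutive positions are [+2, -5, +3], [-1, -3, -5], [+5, -3, -5], [+2, -5, +3], [-1, -3, -5], [+5, -3, -5], [+2, -5, +3]; they repeat the 3-cycle [[+2, -5, +3], [-1, -3, -5], [+5, -3, -5]].
step 8: apply [-1, -3, -5] → [25, -29, -28]
step 9: apply [+5, -3, -5] → [30, -32, -33]
step 10: apply [+2, -5, +3] → [32, -37, -30]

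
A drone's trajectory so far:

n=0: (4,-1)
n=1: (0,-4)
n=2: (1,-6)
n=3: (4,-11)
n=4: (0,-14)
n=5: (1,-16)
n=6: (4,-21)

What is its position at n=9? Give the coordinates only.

(4,-31)

Differencing gives (-4,-3), (+1,-2), (+3,-5), (-4,-3), (+1,-2), (+3,-5). This is the pattern (-4,-3), (+1,-2), (+3,-5) repeated.
step 7: apply (-4,-3) → (0,-24)
step 8: apply (+1,-2) → (1,-26)
step 9: apply (+3,-5) → (4,-31)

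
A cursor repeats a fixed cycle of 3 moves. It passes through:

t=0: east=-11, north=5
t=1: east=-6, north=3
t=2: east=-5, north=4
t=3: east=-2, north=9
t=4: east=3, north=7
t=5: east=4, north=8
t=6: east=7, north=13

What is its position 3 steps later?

Step-to-step displacements: (+5, -2), (+1, +1), (+3, +5), (+5, -2), (+1, +1), (+3, +5) — a repeating cycle of length 3.
step 7: apply (+5, -2) → east=12, north=11
step 8: apply (+1, +1) → east=13, north=12
step 9: apply (+3, +5) → east=16, north=17

east=16, north=17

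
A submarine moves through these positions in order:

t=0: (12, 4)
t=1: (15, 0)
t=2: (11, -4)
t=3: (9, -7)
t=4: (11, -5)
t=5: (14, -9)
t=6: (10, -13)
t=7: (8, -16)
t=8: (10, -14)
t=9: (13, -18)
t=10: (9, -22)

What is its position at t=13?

The moves between consecutive positions are (+3, -4), (-4, -4), (-2, -3), (+2, +2), (+3, -4), (-4, -4), (-2, -3), (+2, +2), (+3, -4), (-4, -4); they repeat the 4-cycle [(+3, -4), (-4, -4), (-2, -3), (+2, +2)].
step 11: apply (-2, -3) → (7, -25)
step 12: apply (+2, +2) → (9, -23)
step 13: apply (+3, -4) → (12, -27)

(12, -27)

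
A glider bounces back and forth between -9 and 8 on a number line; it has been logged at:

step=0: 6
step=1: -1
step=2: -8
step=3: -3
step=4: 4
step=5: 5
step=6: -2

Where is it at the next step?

-9

The value travels 7 per step and bounces off the walls at -9 and 8.
  step 7: -2 → -9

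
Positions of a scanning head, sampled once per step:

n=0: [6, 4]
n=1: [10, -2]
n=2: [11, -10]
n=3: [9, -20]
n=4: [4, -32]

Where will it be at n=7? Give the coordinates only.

First differences are [+4, -6], [+1, -8], [-2, -10], [-5, -12]; their common second difference is [-3, -2] (constant acceleration).
step 5: [4, -32] + [-8, -14] → [-4, -46]
step 6: [-4, -46] + [-11, -16] → [-15, -62]
step 7: [-15, -62] + [-14, -18] → [-29, -80]

[-29, -80]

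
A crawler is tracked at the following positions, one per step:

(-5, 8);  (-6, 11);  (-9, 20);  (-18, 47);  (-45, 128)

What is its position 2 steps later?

(-369, 1100)

Step-to-step displacements: (-1, +3), (-3, +9), (-9, +27), (-27, +81); each is 3× the previous.
step 5: (-45, 128) + (-81, +243) → (-126, 371)
step 6: (-126, 371) + (-243, +729) → (-369, 1100)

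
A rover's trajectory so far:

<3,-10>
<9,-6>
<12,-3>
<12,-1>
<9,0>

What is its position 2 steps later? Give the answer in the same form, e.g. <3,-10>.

<-6,-1>

Successive displacements: <+6,+4>, <+3,+3>, <+0,+2>, <-3,+1> — each changes by <-3,-1>.
step 5: <9,0> + <-6,+0> → <3,0>
step 6: <3,0> + <-9,-1> → <-6,-1>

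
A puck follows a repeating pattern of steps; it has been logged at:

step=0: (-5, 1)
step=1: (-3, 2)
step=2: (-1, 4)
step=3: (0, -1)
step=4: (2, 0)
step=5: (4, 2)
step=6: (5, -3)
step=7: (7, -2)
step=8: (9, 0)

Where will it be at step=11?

(14, -2)

Step-to-step displacements: (+2, +1), (+2, +2), (+1, -5), (+2, +1), (+2, +2), (+1, -5), (+2, +1), (+2, +2) — a repeating cycle of length 3.
step 9: apply (+1, -5) → (10, -5)
step 10: apply (+2, +1) → (12, -4)
step 11: apply (+2, +2) → (14, -2)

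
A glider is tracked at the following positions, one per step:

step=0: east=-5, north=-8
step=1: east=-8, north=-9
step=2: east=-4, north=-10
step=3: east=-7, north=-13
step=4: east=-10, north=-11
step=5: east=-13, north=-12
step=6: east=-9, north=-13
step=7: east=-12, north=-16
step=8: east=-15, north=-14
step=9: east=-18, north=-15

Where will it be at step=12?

The moves between consecutive positions are (-3,-1), (+4,-1), (-3,-3), (-3,+2), (-3,-1), (+4,-1), (-3,-3), (-3,+2), (-3,-1); they repeat the 4-cycle [(-3,-1), (+4,-1), (-3,-3), (-3,+2)].
step 10: apply (+4,-1) → east=-14, north=-16
step 11: apply (-3,-3) → east=-17, north=-19
step 12: apply (-3,+2) → east=-20, north=-17

east=-20, north=-17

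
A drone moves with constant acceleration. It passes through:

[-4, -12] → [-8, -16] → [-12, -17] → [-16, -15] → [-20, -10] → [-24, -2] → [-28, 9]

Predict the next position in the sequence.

First differences are [-4, -4], [-4, -1], [-4, +2], [-4, +5], [-4, +8], [-4, +11]; their common second difference is [+0, +3] (constant acceleration).
step 7: [-28, 9] + [-4, +14] → [-32, 23]

[-32, 23]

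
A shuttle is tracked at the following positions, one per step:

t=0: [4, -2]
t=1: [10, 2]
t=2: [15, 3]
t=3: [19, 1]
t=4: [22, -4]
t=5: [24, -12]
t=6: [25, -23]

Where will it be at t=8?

Successive displacements: [+6, +4], [+5, +1], [+4, -2], [+3, -5], [+2, -8], [+1, -11] — each changes by [-1, -3].
step 7: [25, -23] + [+0, -14] → [25, -37]
step 8: [25, -37] + [-1, -17] → [24, -54]

[24, -54]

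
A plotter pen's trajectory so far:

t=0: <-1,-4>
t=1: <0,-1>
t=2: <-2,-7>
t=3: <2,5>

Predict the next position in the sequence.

<-6,-19>

Step-to-step displacements: <+1,+3>, <-2,-6>, <+4,+12>; each is -2× the previous.
step 4: <2,5> + <-8,-24> → <-6,-19>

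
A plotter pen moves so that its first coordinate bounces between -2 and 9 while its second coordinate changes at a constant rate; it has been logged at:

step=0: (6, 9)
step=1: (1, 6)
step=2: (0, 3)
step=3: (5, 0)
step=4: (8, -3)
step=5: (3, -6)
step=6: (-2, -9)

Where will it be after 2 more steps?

The first coordinate travels 5 per step and bounces off the walls at -2 and 9.
  step 7: -2 → 3
  step 8: 3 → 8
The second coordinate changes by -3 each step: at step 8 it is -15.

(8, -15)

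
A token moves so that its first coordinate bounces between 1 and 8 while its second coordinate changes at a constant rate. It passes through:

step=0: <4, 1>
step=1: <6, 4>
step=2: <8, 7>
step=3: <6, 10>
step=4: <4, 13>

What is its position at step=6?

<2, 19>

The first coordinate reflects between 1 and 8, moving 2 per step.
  step 5: 4 → 2
  step 6: 2 → 2
The second coordinate changes by +3 each step: at step 6 it is 19.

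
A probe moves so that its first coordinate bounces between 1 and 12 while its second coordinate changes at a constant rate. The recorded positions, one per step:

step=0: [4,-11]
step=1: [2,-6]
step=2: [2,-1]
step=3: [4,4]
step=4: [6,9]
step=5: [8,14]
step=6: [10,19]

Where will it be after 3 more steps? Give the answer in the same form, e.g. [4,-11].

[8,34]

The first coordinate travels 2 per step and bounces off the walls at 1 and 12.
  step 7: 10 → 12
  step 8: 12 → 10
  step 9: 10 → 8
The second coordinate changes by +5 each step: at step 9 it is 34.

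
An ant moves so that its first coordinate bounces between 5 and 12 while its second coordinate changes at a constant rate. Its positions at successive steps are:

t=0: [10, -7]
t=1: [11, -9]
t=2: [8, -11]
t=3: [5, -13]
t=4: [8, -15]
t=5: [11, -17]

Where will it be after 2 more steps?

The first coordinate reflects between 5 and 12, moving 3 per step.
  step 6: 11 → 10
  step 7: 10 → 7
The second coordinate changes by -2 each step: at step 7 it is -21.

[7, -21]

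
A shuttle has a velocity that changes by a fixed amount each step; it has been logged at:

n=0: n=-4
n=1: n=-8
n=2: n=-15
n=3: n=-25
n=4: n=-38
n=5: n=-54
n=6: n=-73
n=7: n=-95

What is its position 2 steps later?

n=-148

First differences are -4, -7, -10, -13, -16, -19, -22; their common second difference is -3 (constant acceleration).
step 8: -95 − 25 → n=-120
step 9: -120 − 28 → n=-148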